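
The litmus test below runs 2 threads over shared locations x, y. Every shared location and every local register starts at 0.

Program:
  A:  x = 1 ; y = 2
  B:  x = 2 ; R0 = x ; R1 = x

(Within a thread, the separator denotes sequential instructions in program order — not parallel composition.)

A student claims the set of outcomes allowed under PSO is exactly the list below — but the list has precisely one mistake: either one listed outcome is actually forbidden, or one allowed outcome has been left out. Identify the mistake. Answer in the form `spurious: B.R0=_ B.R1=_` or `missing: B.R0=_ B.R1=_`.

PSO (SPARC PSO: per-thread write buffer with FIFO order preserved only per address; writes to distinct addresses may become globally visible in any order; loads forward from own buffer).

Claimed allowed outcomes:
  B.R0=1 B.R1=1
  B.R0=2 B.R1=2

missing: B.R0=2 B.R1=1

outcome vector order: (B.R0,B.R1)
under PSO → 1/1, 2/1, 2/2
PSO∖claimed = {2/1}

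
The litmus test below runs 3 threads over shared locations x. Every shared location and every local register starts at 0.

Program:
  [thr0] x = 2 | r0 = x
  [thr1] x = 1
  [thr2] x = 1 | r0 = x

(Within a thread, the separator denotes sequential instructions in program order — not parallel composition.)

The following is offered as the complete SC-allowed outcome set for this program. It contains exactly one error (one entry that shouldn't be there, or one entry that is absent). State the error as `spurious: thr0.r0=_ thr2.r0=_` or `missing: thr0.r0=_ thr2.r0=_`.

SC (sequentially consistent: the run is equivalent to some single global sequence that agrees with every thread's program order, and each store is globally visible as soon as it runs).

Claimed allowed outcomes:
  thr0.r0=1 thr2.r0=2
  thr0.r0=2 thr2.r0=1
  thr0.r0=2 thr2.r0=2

outcome vector order: (thr0.r0,thr2.r0)
under SC → 1/1, 1/2, 2/1, 2/2
SC∖claimed = {1/1}

missing: thr0.r0=1 thr2.r0=1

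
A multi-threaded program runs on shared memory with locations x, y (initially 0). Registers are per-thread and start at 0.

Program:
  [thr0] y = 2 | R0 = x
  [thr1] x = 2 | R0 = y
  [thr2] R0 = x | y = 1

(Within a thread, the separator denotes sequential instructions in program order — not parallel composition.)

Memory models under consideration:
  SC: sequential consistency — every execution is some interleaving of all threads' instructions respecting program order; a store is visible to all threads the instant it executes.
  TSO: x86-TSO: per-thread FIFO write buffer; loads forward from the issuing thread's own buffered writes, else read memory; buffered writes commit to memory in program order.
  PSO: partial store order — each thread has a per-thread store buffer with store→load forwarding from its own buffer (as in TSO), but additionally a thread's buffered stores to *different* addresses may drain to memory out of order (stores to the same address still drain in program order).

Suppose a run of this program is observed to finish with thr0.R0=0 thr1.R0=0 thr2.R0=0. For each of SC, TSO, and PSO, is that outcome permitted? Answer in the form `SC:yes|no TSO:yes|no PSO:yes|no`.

SC:no TSO:yes PSO:yes

outcome vector order: (thr0.R0,thr1.R0,thr2.R0)
SC: 10 outcomes — {010; 012; 020; 022; 200; 202; 210; 212; 220; 222}
TSO: 12 outcomes — {000; 002; 010; 012; 020; 022; 200; 202; 210; 212; 220; 222}
PSO: 12 outcomes — {000; 002; 010; 012; 020; 022; 200; 202; 210; 212; 220; 222}
target 000 ∈ {TSO,PSO}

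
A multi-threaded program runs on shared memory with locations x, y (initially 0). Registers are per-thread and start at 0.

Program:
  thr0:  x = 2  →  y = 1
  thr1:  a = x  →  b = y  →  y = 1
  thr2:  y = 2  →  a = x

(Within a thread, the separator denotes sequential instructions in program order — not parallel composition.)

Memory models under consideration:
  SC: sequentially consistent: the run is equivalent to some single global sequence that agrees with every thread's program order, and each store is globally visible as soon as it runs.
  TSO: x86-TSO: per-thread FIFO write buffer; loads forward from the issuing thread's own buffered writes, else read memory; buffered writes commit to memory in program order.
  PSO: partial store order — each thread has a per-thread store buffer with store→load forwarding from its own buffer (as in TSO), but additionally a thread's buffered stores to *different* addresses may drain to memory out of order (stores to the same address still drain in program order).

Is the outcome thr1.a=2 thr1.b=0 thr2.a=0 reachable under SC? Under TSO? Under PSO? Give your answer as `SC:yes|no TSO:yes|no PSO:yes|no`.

SC:no TSO:yes PSO:yes

outcome vector order: (thr1.a,thr1.b,thr2.a)
SC (11): 000; 002; 010; 012; 020; 022; 202; 210; 212; 220; 222
TSO (12): 000; 002; 010; 012; 020; 022; 200; 202; 210; 212; 220; 222
PSO (12): 000; 002; 010; 012; 020; 022; 200; 202; 210; 212; 220; 222
target 200 ∈ {TSO,PSO}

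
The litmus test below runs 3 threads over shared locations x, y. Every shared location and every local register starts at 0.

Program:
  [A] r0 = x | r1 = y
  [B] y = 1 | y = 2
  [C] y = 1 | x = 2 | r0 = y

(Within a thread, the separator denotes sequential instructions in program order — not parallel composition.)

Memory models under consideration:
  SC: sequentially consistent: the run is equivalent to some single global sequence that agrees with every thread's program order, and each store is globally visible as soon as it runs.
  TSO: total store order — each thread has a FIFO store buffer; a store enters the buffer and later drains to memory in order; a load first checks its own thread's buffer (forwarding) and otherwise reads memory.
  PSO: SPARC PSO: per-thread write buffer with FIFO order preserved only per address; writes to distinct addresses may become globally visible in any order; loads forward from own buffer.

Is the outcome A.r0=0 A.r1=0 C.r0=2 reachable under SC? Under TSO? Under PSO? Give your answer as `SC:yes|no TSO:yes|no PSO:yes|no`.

outcome vector order: (A.r0,A.r1,C.r0)
[SC] allowed = {001; 002; 011; 012; 021; 022; 211; 212; 221; 222}
[TSO] allowed = {001; 002; 011; 012; 021; 022; 211; 212; 221; 222}
[PSO] allowed = {001; 002; 011; 012; 021; 022; 201; 202; 211; 212; 221; 222}
target 002 ∈ {SC,TSO,PSO}

SC:yes TSO:yes PSO:yes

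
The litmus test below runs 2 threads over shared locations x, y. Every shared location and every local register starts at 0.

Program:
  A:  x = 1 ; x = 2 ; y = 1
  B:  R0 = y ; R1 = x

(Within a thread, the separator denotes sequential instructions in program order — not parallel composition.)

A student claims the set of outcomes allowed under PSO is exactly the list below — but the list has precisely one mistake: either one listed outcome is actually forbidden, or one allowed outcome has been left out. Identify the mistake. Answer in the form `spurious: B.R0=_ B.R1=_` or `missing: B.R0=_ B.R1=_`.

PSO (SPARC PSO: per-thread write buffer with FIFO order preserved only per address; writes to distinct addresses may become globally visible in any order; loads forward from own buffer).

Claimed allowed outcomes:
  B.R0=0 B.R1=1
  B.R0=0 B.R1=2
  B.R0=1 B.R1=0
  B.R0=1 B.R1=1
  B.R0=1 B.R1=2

outcome vector order: (B.R0,B.R1)
PSO: 6 outcomes — {0/0; 0/1; 0/2; 1/0; 1/1; 1/2}
PSO∖claimed = {0/0}

missing: B.R0=0 B.R1=0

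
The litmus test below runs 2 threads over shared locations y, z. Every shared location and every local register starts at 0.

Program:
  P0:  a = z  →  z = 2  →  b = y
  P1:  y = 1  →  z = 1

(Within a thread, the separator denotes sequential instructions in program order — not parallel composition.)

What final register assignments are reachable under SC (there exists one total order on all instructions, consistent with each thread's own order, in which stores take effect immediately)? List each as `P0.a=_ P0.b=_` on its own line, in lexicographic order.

outcome vector order: (P0.a,P0.b)
|SC outcomes| = 3

P0.a=0 P0.b=0
P0.a=0 P0.b=1
P0.a=1 P0.b=1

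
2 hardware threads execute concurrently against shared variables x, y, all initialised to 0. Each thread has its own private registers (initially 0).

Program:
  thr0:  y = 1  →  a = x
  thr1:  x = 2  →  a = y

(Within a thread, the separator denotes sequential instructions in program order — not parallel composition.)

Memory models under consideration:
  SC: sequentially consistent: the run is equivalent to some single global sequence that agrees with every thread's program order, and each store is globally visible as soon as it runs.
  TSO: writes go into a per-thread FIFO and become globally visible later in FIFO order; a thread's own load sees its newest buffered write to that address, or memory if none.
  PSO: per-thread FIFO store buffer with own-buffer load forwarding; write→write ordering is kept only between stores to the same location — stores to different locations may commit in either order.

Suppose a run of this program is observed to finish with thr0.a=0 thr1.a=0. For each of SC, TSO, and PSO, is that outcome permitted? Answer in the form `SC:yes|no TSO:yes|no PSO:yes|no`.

outcome vector order: (thr0.a,thr1.a)
[SC] allowed = {(0,1), (2,0), (2,1)}
[TSO] allowed = {(0,0), (0,1), (2,0), (2,1)}
[PSO] allowed = {(0,0), (0,1), (2,0), (2,1)}
target (0,0) ∈ {TSO,PSO}

SC:no TSO:yes PSO:yes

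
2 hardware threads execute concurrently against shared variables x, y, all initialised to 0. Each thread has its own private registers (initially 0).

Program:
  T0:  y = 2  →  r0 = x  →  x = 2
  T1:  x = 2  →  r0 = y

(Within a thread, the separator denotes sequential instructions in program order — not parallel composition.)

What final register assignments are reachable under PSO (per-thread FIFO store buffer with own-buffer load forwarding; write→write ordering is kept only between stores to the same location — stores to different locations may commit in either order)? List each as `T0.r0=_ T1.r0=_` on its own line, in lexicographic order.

outcome vector order: (T0.r0,T1.r0)
|PSO outcomes| = 4

T0.r0=0 T1.r0=0
T0.r0=0 T1.r0=2
T0.r0=2 T1.r0=0
T0.r0=2 T1.r0=2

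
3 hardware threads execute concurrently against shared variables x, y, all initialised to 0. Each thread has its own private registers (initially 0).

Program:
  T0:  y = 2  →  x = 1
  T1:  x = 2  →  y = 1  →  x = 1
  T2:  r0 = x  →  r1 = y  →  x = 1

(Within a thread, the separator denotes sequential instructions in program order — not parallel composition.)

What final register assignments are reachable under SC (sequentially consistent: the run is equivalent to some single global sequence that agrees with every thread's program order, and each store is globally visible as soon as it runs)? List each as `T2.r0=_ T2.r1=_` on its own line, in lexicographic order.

outcome vector order: (T2.r0,T2.r1)
|SC outcomes| = 8

T2.r0=0 T2.r1=0
T2.r0=0 T2.r1=1
T2.r0=0 T2.r1=2
T2.r0=1 T2.r1=1
T2.r0=1 T2.r1=2
T2.r0=2 T2.r1=0
T2.r0=2 T2.r1=1
T2.r0=2 T2.r1=2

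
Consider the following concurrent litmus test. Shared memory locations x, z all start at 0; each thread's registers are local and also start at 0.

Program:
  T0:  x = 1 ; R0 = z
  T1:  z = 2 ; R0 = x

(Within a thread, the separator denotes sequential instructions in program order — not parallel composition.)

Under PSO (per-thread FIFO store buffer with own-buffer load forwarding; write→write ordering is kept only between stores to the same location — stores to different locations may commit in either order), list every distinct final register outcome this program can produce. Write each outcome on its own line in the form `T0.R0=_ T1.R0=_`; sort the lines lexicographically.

T0.R0=0 T1.R0=0
T0.R0=0 T1.R0=1
T0.R0=2 T1.R0=0
T0.R0=2 T1.R0=1

outcome vector order: (T0.R0,T1.R0)
|PSO outcomes| = 4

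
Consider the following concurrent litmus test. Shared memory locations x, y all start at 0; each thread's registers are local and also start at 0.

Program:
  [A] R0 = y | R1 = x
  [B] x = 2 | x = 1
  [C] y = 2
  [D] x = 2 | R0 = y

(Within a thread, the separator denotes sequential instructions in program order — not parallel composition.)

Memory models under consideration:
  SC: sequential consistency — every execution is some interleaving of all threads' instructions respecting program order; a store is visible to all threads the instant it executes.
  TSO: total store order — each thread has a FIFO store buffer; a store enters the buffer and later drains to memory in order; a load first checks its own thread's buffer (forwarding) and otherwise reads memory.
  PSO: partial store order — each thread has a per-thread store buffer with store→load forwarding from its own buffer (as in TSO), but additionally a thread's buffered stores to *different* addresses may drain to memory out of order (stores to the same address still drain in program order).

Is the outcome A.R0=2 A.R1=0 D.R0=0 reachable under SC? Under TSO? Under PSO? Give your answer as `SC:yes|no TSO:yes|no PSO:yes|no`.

outcome vector order: (A.R0,A.R1,D.R0)
under SC → 000; 002; 010; 012; 020; 022; 202; 210; 212; 220; 222
under TSO → 000; 002; 010; 012; 020; 022; 200; 202; 210; 212; 220; 222
under PSO → 000; 002; 010; 012; 020; 022; 200; 202; 210; 212; 220; 222
target 200 ∈ {TSO,PSO}

SC:no TSO:yes PSO:yes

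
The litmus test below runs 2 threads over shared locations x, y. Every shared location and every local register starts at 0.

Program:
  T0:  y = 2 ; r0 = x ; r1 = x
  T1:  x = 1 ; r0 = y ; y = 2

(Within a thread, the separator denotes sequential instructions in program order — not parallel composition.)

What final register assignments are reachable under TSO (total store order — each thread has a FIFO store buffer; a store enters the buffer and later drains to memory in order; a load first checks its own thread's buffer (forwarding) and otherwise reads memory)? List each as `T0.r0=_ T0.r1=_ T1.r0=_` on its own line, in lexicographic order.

T0.r0=0 T0.r1=0 T1.r0=0
T0.r0=0 T0.r1=0 T1.r0=2
T0.r0=0 T0.r1=1 T1.r0=0
T0.r0=0 T0.r1=1 T1.r0=2
T0.r0=1 T0.r1=1 T1.r0=0
T0.r0=1 T0.r1=1 T1.r0=2

outcome vector order: (T0.r0,T0.r1,T1.r0)
|TSO outcomes| = 6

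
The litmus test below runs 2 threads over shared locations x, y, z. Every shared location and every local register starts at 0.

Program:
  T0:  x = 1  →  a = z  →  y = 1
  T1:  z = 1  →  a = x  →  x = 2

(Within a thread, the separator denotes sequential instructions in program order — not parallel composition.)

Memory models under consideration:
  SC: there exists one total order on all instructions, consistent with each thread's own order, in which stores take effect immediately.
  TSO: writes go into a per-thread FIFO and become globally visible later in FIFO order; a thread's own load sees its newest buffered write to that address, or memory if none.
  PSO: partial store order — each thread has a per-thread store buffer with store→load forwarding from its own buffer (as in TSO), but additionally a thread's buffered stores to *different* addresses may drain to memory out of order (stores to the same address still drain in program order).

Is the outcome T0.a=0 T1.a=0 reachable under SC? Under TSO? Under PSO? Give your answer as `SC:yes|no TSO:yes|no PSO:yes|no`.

SC:no TSO:yes PSO:yes

outcome vector order: (T0.a,T1.a)
SC: 3 outcomes — {0/1, 1/0, 1/1}
TSO: 4 outcomes — {0/0, 0/1, 1/0, 1/1}
PSO: 4 outcomes — {0/0, 0/1, 1/0, 1/1}
target 0/0 ∈ {TSO,PSO}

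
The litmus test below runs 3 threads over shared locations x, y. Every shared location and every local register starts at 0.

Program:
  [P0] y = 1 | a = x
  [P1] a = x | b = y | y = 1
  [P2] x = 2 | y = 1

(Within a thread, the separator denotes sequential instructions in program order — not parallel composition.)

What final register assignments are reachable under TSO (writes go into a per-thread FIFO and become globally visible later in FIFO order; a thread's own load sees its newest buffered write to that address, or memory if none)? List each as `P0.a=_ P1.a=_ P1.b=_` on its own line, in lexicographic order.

P0.a=0 P1.a=0 P1.b=0
P0.a=0 P1.a=0 P1.b=1
P0.a=0 P1.a=2 P1.b=0
P0.a=0 P1.a=2 P1.b=1
P0.a=2 P1.a=0 P1.b=0
P0.a=2 P1.a=0 P1.b=1
P0.a=2 P1.a=2 P1.b=0
P0.a=2 P1.a=2 P1.b=1

outcome vector order: (P0.a,P1.a,P1.b)
|TSO outcomes| = 8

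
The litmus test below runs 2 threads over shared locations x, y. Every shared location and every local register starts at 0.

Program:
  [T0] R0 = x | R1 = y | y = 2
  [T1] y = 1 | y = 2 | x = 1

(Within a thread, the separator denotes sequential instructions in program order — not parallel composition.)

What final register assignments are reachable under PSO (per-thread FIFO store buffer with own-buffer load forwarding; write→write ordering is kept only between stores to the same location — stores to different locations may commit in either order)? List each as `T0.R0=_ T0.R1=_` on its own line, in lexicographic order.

T0.R0=0 T0.R1=0
T0.R0=0 T0.R1=1
T0.R0=0 T0.R1=2
T0.R0=1 T0.R1=0
T0.R0=1 T0.R1=1
T0.R0=1 T0.R1=2

outcome vector order: (T0.R0,T0.R1)
|PSO outcomes| = 6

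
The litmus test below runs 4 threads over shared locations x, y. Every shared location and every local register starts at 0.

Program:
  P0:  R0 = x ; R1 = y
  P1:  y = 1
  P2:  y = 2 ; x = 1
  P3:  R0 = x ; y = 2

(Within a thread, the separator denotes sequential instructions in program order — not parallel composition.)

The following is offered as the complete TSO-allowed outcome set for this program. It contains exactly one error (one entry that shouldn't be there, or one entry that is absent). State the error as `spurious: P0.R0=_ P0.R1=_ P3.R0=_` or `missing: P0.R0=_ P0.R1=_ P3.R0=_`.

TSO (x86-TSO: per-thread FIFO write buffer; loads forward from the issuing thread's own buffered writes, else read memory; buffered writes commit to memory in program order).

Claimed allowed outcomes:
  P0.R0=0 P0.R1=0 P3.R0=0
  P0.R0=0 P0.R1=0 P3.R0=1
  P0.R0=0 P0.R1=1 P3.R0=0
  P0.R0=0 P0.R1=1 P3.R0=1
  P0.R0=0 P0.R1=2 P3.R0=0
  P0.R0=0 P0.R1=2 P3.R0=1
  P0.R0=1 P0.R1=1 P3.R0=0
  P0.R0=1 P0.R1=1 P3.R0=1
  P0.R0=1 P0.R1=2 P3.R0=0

missing: P0.R0=1 P0.R1=2 P3.R0=1

outcome vector order: (P0.R0,P0.R1,P3.R0)
TSO (10): <0 0 0> <0 0 1> <0 1 0> <0 1 1> <0 2 0> <0 2 1> <1 1 0> <1 1 1> <1 2 0> <1 2 1>
TSO∖claimed = {<1 2 1>}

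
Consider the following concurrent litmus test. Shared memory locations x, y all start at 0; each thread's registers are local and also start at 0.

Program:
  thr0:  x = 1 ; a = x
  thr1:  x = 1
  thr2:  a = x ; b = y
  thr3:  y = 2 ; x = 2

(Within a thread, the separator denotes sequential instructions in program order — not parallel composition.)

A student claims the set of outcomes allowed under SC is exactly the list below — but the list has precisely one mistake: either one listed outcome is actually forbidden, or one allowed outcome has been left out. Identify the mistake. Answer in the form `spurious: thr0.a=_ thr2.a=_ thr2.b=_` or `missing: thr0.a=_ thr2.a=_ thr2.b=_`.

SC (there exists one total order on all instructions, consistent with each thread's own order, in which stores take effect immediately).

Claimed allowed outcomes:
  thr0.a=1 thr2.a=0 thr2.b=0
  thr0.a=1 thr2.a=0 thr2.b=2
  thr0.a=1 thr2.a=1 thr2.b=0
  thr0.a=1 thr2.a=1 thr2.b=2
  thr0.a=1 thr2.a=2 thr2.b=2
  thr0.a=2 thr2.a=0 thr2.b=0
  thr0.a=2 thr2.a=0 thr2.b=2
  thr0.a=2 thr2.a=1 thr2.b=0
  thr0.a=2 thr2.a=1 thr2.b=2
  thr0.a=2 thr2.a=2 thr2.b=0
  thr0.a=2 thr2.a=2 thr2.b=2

outcome vector order: (thr0.a,thr2.a,thr2.b)
[SC] allowed = {100; 102; 110; 112; 122; 200; 202; 210; 212; 222}
claimed∖SC = {220}

spurious: thr0.a=2 thr2.a=2 thr2.b=0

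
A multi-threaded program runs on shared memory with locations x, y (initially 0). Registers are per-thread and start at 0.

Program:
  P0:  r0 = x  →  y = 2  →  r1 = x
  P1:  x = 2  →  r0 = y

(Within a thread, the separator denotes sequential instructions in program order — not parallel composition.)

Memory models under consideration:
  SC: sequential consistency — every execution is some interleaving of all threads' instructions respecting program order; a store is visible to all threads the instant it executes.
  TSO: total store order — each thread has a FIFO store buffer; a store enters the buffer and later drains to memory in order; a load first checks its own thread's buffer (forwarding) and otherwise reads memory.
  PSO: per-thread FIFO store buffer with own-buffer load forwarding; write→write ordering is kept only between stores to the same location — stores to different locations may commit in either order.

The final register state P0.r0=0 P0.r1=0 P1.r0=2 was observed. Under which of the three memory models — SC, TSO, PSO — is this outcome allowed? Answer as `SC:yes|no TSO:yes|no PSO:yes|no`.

outcome vector order: (P0.r0,P0.r1,P1.r0)
[SC] allowed = {<0 0 2>; <0 2 0>; <0 2 2>; <2 2 0>; <2 2 2>}
[TSO] allowed = {<0 0 0>; <0 0 2>; <0 2 0>; <0 2 2>; <2 2 0>; <2 2 2>}
[PSO] allowed = {<0 0 0>; <0 0 2>; <0 2 0>; <0 2 2>; <2 2 0>; <2 2 2>}
target <0 0 2> ∈ {SC,TSO,PSO}

SC:yes TSO:yes PSO:yes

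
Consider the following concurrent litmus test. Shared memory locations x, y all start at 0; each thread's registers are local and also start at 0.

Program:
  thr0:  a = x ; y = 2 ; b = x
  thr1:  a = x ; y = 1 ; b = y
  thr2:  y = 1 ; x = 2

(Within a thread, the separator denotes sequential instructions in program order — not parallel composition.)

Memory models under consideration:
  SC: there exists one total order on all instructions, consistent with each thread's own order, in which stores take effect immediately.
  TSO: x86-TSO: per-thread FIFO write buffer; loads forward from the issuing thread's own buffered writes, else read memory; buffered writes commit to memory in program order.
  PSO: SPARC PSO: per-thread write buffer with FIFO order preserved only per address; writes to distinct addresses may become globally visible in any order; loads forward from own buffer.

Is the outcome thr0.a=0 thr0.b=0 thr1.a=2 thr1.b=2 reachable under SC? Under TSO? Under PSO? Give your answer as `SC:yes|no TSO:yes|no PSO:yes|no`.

SC:no TSO:yes PSO:yes

outcome vector order: (thr0.a,thr0.b,thr1.a,thr1.b)
SC (11): (0,0,0,1); (0,0,0,2); (0,0,2,1); (0,2,0,1); (0,2,0,2); (0,2,2,1); (0,2,2,2); (2,2,0,1); (2,2,0,2); (2,2,2,1); (2,2,2,2)
TSO (12): (0,0,0,1); (0,0,0,2); (0,0,2,1); (0,0,2,2); (0,2,0,1); (0,2,0,2); (0,2,2,1); (0,2,2,2); (2,2,0,1); (2,2,0,2); (2,2,2,1); (2,2,2,2)
PSO (12): (0,0,0,1); (0,0,0,2); (0,0,2,1); (0,0,2,2); (0,2,0,1); (0,2,0,2); (0,2,2,1); (0,2,2,2); (2,2,0,1); (2,2,0,2); (2,2,2,1); (2,2,2,2)
target (0,0,2,2) ∈ {TSO,PSO}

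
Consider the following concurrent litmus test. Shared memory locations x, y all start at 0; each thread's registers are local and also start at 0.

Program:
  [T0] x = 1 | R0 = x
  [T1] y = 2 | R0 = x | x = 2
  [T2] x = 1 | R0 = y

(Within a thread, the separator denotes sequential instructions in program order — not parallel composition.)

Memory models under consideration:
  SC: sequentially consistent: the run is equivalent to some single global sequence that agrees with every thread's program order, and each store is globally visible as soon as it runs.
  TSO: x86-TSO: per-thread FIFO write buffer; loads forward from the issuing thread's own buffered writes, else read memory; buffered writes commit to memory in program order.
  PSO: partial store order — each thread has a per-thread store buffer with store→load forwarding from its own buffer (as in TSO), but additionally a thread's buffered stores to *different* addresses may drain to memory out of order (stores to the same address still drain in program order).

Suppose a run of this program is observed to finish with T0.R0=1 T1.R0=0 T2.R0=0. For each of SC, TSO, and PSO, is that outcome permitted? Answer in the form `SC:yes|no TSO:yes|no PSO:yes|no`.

outcome vector order: (T0.R0,T1.R0,T2.R0)
SC: 6 outcomes — {<1 0 2> <1 1 0> <1 1 2> <2 0 2> <2 1 0> <2 1 2>}
TSO: 8 outcomes — {<1 0 0> <1 0 2> <1 1 0> <1 1 2> <2 0 0> <2 0 2> <2 1 0> <2 1 2>}
PSO: 8 outcomes — {<1 0 0> <1 0 2> <1 1 0> <1 1 2> <2 0 0> <2 0 2> <2 1 0> <2 1 2>}
target <1 0 0> ∈ {TSO,PSO}

SC:no TSO:yes PSO:yes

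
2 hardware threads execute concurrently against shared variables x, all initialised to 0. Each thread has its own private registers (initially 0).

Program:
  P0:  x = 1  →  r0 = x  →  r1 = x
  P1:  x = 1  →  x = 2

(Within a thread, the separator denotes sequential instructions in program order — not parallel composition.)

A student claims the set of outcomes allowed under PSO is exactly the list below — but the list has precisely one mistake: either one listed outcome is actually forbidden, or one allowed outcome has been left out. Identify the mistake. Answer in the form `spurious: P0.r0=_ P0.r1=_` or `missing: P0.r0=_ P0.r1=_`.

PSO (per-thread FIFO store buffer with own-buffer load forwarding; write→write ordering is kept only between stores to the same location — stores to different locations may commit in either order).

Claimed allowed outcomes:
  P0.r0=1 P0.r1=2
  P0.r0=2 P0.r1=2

missing: P0.r0=1 P0.r1=1

outcome vector order: (P0.r0,P0.r1)
[PSO] allowed = {<1 1>, <1 2>, <2 2>}
PSO∖claimed = {<1 1>}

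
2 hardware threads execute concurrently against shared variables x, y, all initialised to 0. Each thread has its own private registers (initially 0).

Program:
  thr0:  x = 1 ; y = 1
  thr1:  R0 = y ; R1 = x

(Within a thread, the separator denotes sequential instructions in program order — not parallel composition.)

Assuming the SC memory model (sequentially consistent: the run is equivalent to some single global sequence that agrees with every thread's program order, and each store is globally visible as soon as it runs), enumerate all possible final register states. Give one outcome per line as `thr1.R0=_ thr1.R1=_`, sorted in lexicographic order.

outcome vector order: (thr1.R0,thr1.R1)
|SC outcomes| = 3

thr1.R0=0 thr1.R1=0
thr1.R0=0 thr1.R1=1
thr1.R0=1 thr1.R1=1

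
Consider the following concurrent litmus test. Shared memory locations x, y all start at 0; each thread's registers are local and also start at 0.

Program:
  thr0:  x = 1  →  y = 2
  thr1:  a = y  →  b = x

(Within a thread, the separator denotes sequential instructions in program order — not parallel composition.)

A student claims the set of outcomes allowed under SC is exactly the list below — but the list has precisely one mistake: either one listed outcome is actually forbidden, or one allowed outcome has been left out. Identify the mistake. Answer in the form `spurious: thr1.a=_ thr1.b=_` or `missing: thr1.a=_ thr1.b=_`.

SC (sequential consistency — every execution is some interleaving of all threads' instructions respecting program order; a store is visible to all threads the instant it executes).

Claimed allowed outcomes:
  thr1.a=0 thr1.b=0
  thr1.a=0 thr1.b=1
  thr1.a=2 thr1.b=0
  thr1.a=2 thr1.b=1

outcome vector order: (thr1.a,thr1.b)
SC (3): 0/0, 0/1, 2/1
claimed∖SC = {2/0}

spurious: thr1.a=2 thr1.b=0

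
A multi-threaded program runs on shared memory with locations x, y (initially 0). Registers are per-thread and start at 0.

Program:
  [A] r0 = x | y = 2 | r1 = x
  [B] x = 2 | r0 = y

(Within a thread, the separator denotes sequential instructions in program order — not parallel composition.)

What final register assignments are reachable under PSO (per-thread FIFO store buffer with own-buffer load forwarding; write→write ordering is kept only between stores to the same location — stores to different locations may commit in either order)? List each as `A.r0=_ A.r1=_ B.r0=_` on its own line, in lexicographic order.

outcome vector order: (A.r0,A.r1,B.r0)
|PSO outcomes| = 6

A.r0=0 A.r1=0 B.r0=0
A.r0=0 A.r1=0 B.r0=2
A.r0=0 A.r1=2 B.r0=0
A.r0=0 A.r1=2 B.r0=2
A.r0=2 A.r1=2 B.r0=0
A.r0=2 A.r1=2 B.r0=2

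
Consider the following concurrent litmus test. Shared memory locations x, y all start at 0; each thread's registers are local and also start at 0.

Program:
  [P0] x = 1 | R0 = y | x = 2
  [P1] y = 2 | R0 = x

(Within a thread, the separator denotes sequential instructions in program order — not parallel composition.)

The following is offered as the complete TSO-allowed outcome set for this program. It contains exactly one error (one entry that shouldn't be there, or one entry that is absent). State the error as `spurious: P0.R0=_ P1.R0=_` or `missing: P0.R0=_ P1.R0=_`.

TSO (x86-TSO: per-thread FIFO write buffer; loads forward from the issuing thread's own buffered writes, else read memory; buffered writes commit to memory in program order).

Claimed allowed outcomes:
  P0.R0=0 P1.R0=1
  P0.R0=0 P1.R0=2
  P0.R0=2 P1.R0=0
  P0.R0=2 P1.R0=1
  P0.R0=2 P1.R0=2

outcome vector order: (P0.R0,P1.R0)
TSO (6): 0/0; 0/1; 0/2; 2/0; 2/1; 2/2
TSO∖claimed = {0/0}

missing: P0.R0=0 P1.R0=0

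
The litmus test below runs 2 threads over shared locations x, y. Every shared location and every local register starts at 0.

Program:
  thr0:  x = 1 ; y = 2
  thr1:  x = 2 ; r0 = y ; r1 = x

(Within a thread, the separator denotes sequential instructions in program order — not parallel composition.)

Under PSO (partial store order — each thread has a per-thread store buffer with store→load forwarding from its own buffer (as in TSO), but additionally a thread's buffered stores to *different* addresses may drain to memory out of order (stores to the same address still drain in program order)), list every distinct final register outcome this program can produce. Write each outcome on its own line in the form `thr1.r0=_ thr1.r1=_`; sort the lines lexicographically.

thr1.r0=0 thr1.r1=1
thr1.r0=0 thr1.r1=2
thr1.r0=2 thr1.r1=1
thr1.r0=2 thr1.r1=2

outcome vector order: (thr1.r0,thr1.r1)
|PSO outcomes| = 4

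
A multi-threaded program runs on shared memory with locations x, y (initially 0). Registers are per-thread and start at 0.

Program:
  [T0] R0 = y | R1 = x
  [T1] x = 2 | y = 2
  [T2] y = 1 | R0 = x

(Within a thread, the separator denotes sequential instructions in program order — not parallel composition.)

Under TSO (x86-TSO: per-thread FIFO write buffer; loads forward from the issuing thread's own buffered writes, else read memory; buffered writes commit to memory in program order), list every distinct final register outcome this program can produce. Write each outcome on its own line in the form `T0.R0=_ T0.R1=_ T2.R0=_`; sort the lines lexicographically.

outcome vector order: (T0.R0,T0.R1,T2.R0)
|TSO outcomes| = 10

T0.R0=0 T0.R1=0 T2.R0=0
T0.R0=0 T0.R1=0 T2.R0=2
T0.R0=0 T0.R1=2 T2.R0=0
T0.R0=0 T0.R1=2 T2.R0=2
T0.R0=1 T0.R1=0 T2.R0=0
T0.R0=1 T0.R1=0 T2.R0=2
T0.R0=1 T0.R1=2 T2.R0=0
T0.R0=1 T0.R1=2 T2.R0=2
T0.R0=2 T0.R1=2 T2.R0=0
T0.R0=2 T0.R1=2 T2.R0=2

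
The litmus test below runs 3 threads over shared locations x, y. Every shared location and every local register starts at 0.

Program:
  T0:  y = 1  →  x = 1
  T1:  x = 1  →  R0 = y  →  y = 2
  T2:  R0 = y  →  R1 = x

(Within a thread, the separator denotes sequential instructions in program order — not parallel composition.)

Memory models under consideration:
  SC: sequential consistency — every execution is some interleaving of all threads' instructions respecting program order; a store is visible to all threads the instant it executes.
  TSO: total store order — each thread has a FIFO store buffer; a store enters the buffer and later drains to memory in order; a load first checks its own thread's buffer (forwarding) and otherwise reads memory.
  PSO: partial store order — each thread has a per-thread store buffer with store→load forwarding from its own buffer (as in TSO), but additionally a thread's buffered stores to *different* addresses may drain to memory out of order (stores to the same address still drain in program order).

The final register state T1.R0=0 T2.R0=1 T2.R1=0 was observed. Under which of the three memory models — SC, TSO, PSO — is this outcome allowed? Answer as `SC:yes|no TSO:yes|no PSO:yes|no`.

SC:no TSO:yes PSO:yes

outcome vector order: (T1.R0,T2.R0,T2.R1)
[SC] allowed = {000, 001, 011, 021, 100, 101, 110, 111, 121}
[TSO] allowed = {000, 001, 010, 011, 021, 100, 101, 110, 111, 121}
[PSO] allowed = {000, 001, 010, 011, 020, 021, 100, 101, 110, 111, 120, 121}
target 010 ∈ {TSO,PSO}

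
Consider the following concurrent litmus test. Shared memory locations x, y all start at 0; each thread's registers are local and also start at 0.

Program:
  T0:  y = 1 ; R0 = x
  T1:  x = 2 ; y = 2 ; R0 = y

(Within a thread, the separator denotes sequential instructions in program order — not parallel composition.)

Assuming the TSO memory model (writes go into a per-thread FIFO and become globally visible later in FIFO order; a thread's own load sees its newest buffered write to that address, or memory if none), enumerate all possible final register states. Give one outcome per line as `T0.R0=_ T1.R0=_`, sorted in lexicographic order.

outcome vector order: (T0.R0,T1.R0)
|TSO outcomes| = 4

T0.R0=0 T1.R0=1
T0.R0=0 T1.R0=2
T0.R0=2 T1.R0=1
T0.R0=2 T1.R0=2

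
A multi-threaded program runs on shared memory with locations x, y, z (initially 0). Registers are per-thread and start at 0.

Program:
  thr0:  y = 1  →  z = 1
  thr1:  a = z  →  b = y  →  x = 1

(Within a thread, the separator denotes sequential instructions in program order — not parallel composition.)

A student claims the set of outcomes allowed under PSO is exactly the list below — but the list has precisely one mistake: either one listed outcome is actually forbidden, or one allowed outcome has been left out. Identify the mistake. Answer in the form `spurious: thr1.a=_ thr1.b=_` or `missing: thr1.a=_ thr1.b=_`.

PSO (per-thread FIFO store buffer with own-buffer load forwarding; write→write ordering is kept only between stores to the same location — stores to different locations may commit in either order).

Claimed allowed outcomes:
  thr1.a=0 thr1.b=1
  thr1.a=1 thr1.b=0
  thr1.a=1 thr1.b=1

missing: thr1.a=0 thr1.b=0

outcome vector order: (thr1.a,thr1.b)
[PSO] allowed = {0/0 0/1 1/0 1/1}
PSO∖claimed = {0/0}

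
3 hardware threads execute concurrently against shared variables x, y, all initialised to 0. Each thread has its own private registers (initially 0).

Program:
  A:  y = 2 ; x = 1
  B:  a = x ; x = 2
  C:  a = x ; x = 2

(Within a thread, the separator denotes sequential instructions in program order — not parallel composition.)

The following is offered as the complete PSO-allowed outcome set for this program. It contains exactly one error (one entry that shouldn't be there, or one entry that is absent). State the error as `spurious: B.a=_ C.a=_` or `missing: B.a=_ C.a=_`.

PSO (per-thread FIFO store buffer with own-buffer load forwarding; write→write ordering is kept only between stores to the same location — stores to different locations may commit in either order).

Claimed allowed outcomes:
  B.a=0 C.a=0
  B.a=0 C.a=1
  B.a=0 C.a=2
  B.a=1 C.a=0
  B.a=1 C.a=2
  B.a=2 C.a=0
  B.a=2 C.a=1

missing: B.a=1 C.a=1

outcome vector order: (B.a,C.a)
PSO (8): 0/0, 0/1, 0/2, 1/0, 1/1, 1/2, 2/0, 2/1
PSO∖claimed = {1/1}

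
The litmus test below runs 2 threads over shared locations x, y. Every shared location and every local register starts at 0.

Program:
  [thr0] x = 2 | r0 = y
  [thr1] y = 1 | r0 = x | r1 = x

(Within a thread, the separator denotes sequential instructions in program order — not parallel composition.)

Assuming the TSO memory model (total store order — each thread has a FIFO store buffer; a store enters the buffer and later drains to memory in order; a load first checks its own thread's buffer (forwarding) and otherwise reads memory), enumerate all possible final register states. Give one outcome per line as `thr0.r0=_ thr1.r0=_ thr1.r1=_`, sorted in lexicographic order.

outcome vector order: (thr0.r0,thr1.r0,thr1.r1)
|TSO outcomes| = 6

thr0.r0=0 thr1.r0=0 thr1.r1=0
thr0.r0=0 thr1.r0=0 thr1.r1=2
thr0.r0=0 thr1.r0=2 thr1.r1=2
thr0.r0=1 thr1.r0=0 thr1.r1=0
thr0.r0=1 thr1.r0=0 thr1.r1=2
thr0.r0=1 thr1.r0=2 thr1.r1=2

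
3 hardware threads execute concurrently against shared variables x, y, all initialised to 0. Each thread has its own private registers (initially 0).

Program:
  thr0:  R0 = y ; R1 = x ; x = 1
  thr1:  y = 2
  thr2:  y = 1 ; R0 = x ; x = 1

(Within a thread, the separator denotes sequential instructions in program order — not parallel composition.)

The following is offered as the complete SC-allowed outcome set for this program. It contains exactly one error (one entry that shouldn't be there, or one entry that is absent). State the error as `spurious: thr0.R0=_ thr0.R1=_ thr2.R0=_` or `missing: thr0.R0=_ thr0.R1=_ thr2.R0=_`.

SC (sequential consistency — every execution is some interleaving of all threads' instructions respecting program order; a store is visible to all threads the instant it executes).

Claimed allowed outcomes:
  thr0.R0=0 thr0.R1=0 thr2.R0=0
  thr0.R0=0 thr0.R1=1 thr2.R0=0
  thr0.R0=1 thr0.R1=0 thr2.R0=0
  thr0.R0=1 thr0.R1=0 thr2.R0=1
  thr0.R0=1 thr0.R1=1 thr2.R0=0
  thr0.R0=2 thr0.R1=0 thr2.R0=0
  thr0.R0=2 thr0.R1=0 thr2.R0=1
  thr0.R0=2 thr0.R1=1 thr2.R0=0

missing: thr0.R0=0 thr0.R1=0 thr2.R0=1

outcome vector order: (thr0.R0,thr0.R1,thr2.R0)
under SC → (0,0,0), (0,0,1), (0,1,0), (1,0,0), (1,0,1), (1,1,0), (2,0,0), (2,0,1), (2,1,0)
SC∖claimed = {(0,0,1)}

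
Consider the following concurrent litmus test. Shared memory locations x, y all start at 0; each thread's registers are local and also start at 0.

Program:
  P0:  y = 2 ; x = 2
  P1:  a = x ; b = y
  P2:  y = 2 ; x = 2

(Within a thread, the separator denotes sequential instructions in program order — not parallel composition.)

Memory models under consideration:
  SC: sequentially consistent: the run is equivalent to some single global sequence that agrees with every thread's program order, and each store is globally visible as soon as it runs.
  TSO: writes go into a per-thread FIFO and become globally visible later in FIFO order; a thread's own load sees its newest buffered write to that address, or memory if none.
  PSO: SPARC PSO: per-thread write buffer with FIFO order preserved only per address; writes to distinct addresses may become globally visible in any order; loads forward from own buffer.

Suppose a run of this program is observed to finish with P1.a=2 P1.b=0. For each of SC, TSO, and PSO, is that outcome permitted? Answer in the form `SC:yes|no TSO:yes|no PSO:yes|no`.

SC:no TSO:no PSO:yes

outcome vector order: (P1.a,P1.b)
SC (3): <0 0>, <0 2>, <2 2>
TSO (3): <0 0>, <0 2>, <2 2>
PSO (4): <0 0>, <0 2>, <2 0>, <2 2>
target <2 0> ∈ {PSO}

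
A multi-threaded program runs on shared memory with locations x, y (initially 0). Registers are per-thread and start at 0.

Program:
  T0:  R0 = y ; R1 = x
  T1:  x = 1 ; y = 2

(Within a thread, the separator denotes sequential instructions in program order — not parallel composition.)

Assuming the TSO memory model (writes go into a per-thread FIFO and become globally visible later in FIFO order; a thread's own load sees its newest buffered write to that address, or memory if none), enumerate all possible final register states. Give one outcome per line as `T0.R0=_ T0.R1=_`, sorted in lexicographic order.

T0.R0=0 T0.R1=0
T0.R0=0 T0.R1=1
T0.R0=2 T0.R1=1

outcome vector order: (T0.R0,T0.R1)
|TSO outcomes| = 3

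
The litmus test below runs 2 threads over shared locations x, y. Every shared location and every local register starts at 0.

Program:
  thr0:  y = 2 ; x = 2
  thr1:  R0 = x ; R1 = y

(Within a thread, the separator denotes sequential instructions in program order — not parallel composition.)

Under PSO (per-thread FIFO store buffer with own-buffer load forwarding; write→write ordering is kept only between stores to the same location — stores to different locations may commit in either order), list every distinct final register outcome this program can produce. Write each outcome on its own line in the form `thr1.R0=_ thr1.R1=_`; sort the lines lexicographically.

outcome vector order: (thr1.R0,thr1.R1)
|PSO outcomes| = 4

thr1.R0=0 thr1.R1=0
thr1.R0=0 thr1.R1=2
thr1.R0=2 thr1.R1=0
thr1.R0=2 thr1.R1=2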